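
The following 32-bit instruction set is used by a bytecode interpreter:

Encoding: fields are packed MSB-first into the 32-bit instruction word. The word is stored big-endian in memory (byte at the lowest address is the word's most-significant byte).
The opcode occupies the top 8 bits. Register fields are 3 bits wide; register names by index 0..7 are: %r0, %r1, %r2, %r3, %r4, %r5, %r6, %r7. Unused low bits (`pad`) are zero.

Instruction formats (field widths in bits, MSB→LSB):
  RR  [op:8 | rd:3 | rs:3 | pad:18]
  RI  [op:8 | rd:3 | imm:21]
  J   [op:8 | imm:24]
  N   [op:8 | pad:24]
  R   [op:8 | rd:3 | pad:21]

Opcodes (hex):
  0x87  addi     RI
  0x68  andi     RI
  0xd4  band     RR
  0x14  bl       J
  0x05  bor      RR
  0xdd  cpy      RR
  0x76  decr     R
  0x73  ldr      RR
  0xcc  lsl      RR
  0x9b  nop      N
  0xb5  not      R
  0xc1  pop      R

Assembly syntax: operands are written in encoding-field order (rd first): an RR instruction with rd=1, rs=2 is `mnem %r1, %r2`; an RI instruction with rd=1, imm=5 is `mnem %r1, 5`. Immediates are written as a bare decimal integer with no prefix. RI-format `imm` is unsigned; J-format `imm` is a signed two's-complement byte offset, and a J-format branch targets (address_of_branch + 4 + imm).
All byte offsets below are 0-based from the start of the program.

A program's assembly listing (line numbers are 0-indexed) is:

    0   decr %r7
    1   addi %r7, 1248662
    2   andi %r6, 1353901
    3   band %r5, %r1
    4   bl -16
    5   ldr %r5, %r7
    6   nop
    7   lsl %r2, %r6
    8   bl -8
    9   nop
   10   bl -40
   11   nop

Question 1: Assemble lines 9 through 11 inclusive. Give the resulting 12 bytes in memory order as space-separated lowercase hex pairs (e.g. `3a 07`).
L9: nop op=0x9b:8|pad=0:24 ⇒ 0x9b000000 ⇒ big 9b 00 00 00
L10: bl op=0x14:8|imm=-40:24 ⇒ 0x14ffffd8 ⇒ big 14 ff ff d8
L11: nop op=0x9b:8|pad=0:24 ⇒ 0x9b000000 ⇒ big 9b 00 00 00

9b 00 00 00 14 ff ff d8 9b 00 00 00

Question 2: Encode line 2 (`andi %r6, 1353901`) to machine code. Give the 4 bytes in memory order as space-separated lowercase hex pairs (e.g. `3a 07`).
L2: andi op=0x68:8|rd=6:3|imm=1353901:21 ⇒ 0x68d4a8ad ⇒ big 68 d4 a8 ad

68 d4 a8 ad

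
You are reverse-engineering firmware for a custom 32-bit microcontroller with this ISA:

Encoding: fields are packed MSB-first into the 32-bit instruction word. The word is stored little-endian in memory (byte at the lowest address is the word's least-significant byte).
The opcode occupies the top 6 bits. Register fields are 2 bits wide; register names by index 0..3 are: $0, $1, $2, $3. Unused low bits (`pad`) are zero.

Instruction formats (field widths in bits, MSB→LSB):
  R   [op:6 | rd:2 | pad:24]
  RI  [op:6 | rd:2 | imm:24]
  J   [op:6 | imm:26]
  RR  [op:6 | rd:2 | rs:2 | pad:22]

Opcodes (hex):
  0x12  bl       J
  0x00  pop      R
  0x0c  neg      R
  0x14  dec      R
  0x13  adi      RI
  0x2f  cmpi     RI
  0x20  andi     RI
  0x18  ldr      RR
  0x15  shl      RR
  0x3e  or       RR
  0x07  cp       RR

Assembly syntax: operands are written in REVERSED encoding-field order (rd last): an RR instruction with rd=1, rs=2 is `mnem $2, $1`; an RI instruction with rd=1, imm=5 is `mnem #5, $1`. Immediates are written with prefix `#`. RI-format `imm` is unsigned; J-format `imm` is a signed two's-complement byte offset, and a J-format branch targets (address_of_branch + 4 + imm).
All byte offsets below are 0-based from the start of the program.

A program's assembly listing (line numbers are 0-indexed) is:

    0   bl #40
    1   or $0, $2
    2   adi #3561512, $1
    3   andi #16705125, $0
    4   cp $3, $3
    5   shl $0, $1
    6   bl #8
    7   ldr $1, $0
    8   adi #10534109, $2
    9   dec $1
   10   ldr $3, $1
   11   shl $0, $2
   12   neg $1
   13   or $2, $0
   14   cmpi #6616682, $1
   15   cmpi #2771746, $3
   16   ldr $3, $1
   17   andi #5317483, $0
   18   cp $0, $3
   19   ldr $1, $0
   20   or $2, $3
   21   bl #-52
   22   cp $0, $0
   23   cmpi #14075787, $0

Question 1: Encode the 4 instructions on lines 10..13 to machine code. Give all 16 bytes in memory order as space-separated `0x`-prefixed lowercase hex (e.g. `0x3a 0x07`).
L10: ldr op=0x18:6|rd=1:2|rs=3:2|pad=0:22 ⇒ 0x61c00000 ⇒ little 00 00 c0 61
L11: shl op=0x15:6|rd=2:2|rs=0:2|pad=0:22 ⇒ 0x56000000 ⇒ little 00 00 00 56
L12: neg op=0xc:6|rd=1:2|pad=0:24 ⇒ 0x31000000 ⇒ little 00 00 00 31
L13: or op=0x3e:6|rd=0:2|rs=2:2|pad=0:22 ⇒ 0xf8800000 ⇒ little 00 00 80 f8

0x00 0x00 0xc0 0x61 0x00 0x00 0x00 0x56 0x00 0x00 0x00 0x31 0x00 0x00 0x80 0xf8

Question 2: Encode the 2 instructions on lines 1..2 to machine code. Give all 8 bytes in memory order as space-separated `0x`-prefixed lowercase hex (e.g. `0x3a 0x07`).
1. or fields op=0x3e:6|rd=2:2|rs=0:2|pad=0:22 → word fa000000h → 00 00 00 fa
2. adi fields op=0x13:6|rd=1:2|imm=3561512:24 → word 4d365828h → 28 58 36 4d

0x00 0x00 0x00 0xfa 0x28 0x58 0x36 0x4d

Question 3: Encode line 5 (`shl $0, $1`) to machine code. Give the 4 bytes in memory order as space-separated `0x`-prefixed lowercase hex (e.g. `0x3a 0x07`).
line 5 (shl): pack op=0x15:6|rd=1:2|rs=0:2|pad=0:22 = 0x55000000; little→ 00 00 00 55

0x00 0x00 0x00 0x55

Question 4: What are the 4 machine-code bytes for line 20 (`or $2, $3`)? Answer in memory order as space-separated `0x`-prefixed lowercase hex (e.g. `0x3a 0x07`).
0x00 0x00 0x80 0xfb

20. or fields op=0x3e:6|rd=3:2|rs=2:2|pad=0:22 → word fb800000h → 00 00 80 fb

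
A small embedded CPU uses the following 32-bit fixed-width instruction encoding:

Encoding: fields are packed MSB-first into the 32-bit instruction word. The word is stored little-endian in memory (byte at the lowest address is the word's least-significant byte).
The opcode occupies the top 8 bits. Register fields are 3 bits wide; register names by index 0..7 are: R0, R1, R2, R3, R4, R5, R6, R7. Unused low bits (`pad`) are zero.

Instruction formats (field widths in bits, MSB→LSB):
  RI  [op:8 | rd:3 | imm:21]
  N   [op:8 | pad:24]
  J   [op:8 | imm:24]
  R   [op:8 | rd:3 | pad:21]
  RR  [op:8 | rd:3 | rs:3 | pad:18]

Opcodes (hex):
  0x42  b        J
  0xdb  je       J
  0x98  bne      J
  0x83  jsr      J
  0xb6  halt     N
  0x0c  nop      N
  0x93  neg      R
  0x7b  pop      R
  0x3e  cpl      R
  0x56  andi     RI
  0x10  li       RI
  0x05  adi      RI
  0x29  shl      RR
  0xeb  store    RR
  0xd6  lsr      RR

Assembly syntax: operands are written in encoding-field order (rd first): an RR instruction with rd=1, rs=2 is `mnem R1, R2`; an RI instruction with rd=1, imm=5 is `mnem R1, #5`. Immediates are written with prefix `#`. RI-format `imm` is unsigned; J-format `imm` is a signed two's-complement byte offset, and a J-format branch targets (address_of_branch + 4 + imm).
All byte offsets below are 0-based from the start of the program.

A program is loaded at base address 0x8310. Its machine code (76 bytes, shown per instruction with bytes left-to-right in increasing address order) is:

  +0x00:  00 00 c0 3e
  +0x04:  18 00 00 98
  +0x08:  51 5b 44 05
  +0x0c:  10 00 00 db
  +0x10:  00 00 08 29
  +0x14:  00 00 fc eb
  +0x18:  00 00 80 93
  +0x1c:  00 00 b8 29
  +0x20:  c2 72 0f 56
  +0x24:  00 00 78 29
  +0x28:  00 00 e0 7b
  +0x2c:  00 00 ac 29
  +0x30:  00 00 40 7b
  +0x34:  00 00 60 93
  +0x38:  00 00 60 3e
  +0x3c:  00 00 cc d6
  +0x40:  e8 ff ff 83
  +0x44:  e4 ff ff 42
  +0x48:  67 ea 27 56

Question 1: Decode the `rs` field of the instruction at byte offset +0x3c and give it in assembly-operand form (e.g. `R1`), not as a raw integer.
R3

+0x3c: 00 00 cc d6 ⇒ word 0xd6cc0000 (little)
  top 8b → 0xd6 → lsr [RR]
  rd: (w>>21)&0x7=0x6 → R6
  rs: (w>>18)&0x7=0x3 → R3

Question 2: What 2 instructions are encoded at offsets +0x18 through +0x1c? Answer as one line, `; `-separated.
@+18  little-endian(00 00 80 93) = 0x93800000
  opcode bits[31:24]=0x93: neg/R
  [23:21] rd=4 = R4
@+1c  little-endian(00 00 b8 29) = 0x29b80000
  opcode bits[31:24]=0x29: shl/RR
  [23:21] rd=5 = R5
  [20:18] rs=6 = R6

neg R4; shl R5, R6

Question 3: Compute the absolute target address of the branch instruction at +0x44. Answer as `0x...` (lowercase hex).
+0x44: e4 ff ff 42 ⇒ word 0x42ffffe4 (little)
  opcode bits[31:24]=0x42: b/J
  imm@[23:0]=0xffffe4 (s24→-28) ⇒ #-28
  target = base 0x8310 + off 0x44 + 4 + imm -28 = 0x833c

0x833c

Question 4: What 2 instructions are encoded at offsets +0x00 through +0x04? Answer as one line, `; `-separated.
+0x00: 00 00 c0 3e ⇒ word 0x3ec00000 (little)
  top 8b → 0x3e → cpl [R]
  rd: (w>>21)&0x7=0x6 → R6
+0x04: 18 00 00 98 ⇒ word 0x98000018 (little)
  top 8b → 0x98 → bne [J]
  imm: (w>>0)&0xffffff=0x18 → #24

cpl R6; bne #24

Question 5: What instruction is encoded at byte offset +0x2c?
+0x2c: 00 00 ac 29 ⇒ word 0x29ac0000 (little)
  opcode bits[31:24]=0x29: shl/RR
  [23:21] rd=5 = R5
  [20:18] rs=3 = R3

shl R5, R3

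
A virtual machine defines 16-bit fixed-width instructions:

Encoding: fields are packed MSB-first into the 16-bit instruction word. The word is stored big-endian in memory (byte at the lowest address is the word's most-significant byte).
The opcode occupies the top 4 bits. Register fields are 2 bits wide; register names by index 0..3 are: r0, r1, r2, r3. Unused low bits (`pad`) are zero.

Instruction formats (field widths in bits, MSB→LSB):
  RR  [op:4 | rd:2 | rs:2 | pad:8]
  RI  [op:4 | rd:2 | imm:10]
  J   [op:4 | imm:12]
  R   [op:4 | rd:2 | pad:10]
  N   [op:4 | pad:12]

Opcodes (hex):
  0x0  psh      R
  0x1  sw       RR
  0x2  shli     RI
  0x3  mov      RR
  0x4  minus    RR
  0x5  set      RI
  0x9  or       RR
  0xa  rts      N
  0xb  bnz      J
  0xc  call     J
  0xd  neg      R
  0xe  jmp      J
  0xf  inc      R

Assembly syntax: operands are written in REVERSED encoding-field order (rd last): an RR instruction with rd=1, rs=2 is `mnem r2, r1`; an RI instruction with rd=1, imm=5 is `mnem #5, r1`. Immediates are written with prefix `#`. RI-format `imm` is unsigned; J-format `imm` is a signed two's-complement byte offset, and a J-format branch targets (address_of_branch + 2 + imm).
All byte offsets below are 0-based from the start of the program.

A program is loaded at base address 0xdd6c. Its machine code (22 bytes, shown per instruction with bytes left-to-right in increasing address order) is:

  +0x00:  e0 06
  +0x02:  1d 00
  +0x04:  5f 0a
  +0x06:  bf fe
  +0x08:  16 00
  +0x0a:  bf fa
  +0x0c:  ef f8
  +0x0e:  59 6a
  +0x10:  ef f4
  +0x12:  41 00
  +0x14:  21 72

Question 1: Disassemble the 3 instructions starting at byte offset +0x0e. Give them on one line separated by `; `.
+0x0e: 59 6a ⇒ word 0x596a (big)
  top 4b → 0x5 → set [RI]
  rd: (w>>10)&0x3=0x2 → r2
  imm: (w>>0)&0x3ff=0x16a → #362
+0x10: ef f4 ⇒ word 0xeff4 (big)
  top 4b → 0xe → jmp [J]
  imm: (w>>0)&0xfff=0xff4 (s12→-12) → #-12
+0x12: 41 00 ⇒ word 0x4100 (big)
  top 4b → 0x4 → minus [RR]
  rd: (w>>10)&0x3=0x0 → r0
  rs: (w>>8)&0x3=0x1 → r1

set #362, r2; jmp #-12; minus r1, r0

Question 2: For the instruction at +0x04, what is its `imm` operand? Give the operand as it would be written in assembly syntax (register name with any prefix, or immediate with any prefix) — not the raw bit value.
@+04  big-endian(5f 0a) = 0x5f0a
  top 4b → 0x5 → set [RI]
  rd@[11:10]=0x3 ⇒ r3
  imm@[9:0]=0x30a ⇒ #778

#778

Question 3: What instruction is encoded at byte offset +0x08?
sw r2, r1

+0x08: 16 00 ⇒ word 0x1600 (big)
  opcode bits[15:12]=0x1: sw/RR
  rd: (w>>10)&0x3=0x1 → r1
  rs: (w>>8)&0x3=0x2 → r2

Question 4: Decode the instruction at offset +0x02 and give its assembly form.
@+02  big-endian(1d 00) = 0x1d00
  opcode bits[15:12]=0x1: sw/RR
  [11:10] rd=3 = r3
  [9:8] rs=1 = r1

sw r1, r3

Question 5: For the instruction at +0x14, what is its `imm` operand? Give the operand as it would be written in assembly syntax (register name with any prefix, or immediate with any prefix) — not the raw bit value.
#370

+0x14: 21 72 ⇒ word 0x2172 (big)
  op=0x2172>>12=0x2 ⇒ shli (RI)
  rd@[11:10]=0x0 ⇒ r0
  imm@[9:0]=0x172 ⇒ #370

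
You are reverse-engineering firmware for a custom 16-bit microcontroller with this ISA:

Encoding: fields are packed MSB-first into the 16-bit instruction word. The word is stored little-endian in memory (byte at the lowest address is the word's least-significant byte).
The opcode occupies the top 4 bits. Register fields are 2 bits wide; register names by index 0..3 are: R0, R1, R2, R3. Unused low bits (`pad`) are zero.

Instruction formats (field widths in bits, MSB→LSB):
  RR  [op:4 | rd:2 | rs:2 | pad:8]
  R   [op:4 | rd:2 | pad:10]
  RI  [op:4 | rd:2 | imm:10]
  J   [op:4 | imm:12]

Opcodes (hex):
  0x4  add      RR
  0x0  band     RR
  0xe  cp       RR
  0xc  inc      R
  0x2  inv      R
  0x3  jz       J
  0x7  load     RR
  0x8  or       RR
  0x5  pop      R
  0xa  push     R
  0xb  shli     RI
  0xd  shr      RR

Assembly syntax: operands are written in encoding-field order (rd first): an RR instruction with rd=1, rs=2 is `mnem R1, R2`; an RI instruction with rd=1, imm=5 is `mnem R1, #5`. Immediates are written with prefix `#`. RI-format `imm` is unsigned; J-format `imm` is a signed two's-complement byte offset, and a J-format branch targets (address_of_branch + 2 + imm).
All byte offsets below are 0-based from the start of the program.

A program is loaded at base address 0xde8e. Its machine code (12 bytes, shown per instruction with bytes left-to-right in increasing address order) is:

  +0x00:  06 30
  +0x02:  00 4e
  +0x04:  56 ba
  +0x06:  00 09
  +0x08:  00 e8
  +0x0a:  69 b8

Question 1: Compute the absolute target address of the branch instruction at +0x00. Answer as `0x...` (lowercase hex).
0xde96

@+00  little-endian(06 30) = 0x3006
  op=0x3006>>12=0x3 ⇒ jz (J)
  [11:0] imm=6 = #6
  target = base 0xde8e + off 0x00 + 2 + imm 6 = 0xde96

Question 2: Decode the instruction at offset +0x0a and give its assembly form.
off 0x0a: read 69 b8 as little → 0xb869
  op=0xb869>>12=0xb ⇒ shli (RI)
  rd@[11:10]=0x2 ⇒ R2
  imm@[9:0]=0x69 ⇒ #105

shli R2, #105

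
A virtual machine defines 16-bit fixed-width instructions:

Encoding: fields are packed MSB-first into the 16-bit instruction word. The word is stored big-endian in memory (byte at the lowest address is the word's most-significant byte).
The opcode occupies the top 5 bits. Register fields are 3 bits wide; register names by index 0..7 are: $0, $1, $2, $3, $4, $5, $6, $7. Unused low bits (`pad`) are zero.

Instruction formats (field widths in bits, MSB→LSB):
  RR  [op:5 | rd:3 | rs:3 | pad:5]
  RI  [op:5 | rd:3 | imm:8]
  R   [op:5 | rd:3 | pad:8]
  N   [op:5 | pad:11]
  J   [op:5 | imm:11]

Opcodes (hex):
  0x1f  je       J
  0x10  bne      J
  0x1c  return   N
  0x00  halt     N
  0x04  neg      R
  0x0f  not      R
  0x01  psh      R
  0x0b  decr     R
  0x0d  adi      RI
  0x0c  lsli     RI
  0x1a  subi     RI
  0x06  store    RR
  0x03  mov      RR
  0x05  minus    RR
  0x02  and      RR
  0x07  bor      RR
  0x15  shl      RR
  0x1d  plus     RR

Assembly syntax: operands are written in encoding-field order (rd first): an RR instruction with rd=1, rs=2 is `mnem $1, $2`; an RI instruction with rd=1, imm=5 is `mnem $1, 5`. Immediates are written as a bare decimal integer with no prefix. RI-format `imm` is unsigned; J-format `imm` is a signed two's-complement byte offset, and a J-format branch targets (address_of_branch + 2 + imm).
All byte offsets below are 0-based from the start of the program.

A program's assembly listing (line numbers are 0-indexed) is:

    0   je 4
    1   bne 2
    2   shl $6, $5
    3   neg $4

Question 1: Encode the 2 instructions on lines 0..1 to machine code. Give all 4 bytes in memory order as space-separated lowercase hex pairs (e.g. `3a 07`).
0. je fields op=0x1f:5|imm=4:11 → word f804h → f8 04
1. bne fields op=0x10:5|imm=2:11 → word 8002h → 80 02

f8 04 80 02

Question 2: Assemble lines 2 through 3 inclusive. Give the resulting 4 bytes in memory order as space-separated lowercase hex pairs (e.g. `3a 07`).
2. shl fields op=0x15:5|rd=6:3|rs=5:3|pad=0:5 → word aea0h → ae a0
3. neg fields op=0x4:5|rd=4:3|pad=0:8 → word 2400h → 24 00

ae a0 24 00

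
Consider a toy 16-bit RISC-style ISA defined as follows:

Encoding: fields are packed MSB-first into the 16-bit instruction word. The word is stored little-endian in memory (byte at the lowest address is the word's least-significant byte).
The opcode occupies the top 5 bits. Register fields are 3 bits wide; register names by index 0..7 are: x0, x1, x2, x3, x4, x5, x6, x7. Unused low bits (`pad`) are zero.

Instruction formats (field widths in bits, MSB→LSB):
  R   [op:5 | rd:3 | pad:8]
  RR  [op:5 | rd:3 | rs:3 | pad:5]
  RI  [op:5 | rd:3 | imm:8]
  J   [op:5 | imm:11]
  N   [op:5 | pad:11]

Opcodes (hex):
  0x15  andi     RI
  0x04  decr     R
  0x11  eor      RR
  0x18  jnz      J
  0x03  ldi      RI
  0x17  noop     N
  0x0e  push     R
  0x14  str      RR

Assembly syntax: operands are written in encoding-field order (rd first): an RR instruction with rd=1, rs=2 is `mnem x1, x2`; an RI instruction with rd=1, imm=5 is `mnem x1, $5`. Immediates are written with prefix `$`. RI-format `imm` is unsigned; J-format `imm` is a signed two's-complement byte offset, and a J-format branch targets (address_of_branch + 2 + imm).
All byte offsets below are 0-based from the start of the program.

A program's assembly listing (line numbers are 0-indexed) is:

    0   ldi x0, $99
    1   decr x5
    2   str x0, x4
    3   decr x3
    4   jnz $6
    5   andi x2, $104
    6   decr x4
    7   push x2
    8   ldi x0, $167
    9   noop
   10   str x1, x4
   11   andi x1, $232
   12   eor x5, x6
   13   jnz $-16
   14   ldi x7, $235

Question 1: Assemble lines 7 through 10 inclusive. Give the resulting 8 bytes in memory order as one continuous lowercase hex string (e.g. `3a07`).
line 7 (push): pack op=0xe:5|rd=2:3|pad=0:8 = 0x7200; little→ 00 72
line 8 (ldi): pack op=0x3:5|rd=0:3|imm=167:8 = 0x18a7; little→ a7 18
line 9 (noop): pack op=0x17:5|pad=0:11 = 0xb800; little→ 00 b8
line 10 (str): pack op=0x14:5|rd=1:3|rs=4:3|pad=0:5 = 0xa180; little→ 80 a1

0072a71800b880a1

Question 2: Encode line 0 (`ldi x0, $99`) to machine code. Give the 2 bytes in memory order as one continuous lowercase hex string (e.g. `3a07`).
0. ldi fields op=0x3:5|rd=0:3|imm=99:8 → word 1863h → 63 18

6318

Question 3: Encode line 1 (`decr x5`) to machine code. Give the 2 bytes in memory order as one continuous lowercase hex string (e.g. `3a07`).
L1: decr op=0x4:5|rd=5:3|pad=0:8 ⇒ 0x2500 ⇒ little 00 25

0025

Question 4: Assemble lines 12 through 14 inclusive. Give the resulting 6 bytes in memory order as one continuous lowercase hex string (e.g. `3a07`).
line 12 (eor): pack op=0x11:5|rd=5:3|rs=6:3|pad=0:5 = 0x8dc0; little→ c0 8d
line 13 (jnz): pack op=0x18:5|imm=-16:11 = 0xc7f0; little→ f0 c7
line 14 (ldi): pack op=0x3:5|rd=7:3|imm=235:8 = 0x1feb; little→ eb 1f

c08df0c7eb1f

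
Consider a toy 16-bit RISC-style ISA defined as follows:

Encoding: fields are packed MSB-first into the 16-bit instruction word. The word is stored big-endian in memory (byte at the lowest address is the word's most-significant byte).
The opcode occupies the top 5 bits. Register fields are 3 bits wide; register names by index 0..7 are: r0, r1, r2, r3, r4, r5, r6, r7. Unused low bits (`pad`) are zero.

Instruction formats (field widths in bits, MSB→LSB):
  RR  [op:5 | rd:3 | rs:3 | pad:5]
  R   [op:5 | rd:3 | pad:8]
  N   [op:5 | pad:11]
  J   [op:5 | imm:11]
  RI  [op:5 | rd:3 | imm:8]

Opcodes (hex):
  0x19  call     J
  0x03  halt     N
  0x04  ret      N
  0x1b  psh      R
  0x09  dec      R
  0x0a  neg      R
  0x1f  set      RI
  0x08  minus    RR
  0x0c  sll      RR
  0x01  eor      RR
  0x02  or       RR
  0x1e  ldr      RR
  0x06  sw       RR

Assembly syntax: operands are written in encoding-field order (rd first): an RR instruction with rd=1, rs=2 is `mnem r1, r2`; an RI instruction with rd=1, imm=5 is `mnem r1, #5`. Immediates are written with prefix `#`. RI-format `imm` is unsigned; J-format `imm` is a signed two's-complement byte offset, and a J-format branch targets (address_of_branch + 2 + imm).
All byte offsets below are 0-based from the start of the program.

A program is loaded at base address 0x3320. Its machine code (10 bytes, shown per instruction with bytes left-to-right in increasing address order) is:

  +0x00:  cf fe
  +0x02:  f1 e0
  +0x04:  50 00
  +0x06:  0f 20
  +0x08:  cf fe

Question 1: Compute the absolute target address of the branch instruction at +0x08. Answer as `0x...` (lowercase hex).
off 0x08: read cf fe as big → 0xcffe
  top 5b → 0x19 → call [J]
  [10:0] imm=2046 (s11→-2) = #-2
  target = base 0x3320 + off 0x08 + 2 + imm -2 = 0x3328

0x3328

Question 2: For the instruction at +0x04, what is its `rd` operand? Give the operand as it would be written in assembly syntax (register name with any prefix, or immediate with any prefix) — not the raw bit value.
+0x04: 50 00 ⇒ word 0x5000 (big)
  op=0x5000>>11=0xa ⇒ neg (R)
  rd@[10:8]=0x0 ⇒ r0

r0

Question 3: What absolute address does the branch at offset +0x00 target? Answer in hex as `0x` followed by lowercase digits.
0x3320

[00] cf fe → 0xcffe
  op=0xcffe>>11=0x19 ⇒ call (J)
  imm: (w>>0)&0x7ff=0x7fe (s11→-2) → #-2
  target = base 0x3320 + off 0x00 + 2 + imm -2 = 0x3320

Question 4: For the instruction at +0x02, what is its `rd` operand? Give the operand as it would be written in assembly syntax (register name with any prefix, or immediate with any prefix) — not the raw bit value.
r1

off 0x02: read f1 e0 as big → 0xf1e0
  opcode bits[15:11]=0x1e: ldr/RR
  rd: (w>>8)&0x7=0x1 → r1
  rs: (w>>5)&0x7=0x7 → r7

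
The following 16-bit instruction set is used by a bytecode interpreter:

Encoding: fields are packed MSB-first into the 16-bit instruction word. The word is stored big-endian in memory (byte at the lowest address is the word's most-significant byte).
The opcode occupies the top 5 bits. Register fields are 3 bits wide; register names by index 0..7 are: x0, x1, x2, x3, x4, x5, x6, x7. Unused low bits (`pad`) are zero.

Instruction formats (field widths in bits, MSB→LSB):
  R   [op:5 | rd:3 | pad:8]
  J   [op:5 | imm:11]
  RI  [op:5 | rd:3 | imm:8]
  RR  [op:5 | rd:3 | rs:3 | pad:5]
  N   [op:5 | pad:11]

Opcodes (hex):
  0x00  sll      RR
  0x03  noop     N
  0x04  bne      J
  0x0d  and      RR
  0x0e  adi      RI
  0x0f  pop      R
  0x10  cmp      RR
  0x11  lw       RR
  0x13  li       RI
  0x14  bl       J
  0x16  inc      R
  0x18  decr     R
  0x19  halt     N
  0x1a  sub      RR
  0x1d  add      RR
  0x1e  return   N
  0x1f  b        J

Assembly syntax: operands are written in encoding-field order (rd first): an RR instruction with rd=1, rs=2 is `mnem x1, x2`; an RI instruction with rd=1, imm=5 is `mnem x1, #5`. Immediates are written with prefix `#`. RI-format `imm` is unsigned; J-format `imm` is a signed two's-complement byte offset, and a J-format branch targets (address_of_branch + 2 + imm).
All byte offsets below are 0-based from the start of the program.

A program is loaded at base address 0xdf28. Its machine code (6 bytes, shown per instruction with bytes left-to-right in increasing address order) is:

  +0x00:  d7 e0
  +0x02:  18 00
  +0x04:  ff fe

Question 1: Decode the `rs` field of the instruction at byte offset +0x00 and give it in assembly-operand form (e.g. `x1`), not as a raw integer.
+0x00: d7 e0 ⇒ word 0xd7e0 (big)
  top 5b → 0x1a → sub [RR]
  [10:8] rd=7 = x7
  [7:5] rs=7 = x7

x7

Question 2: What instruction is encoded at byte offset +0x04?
b #-2

+0x04: ff fe ⇒ word 0xfffe (big)
  op=0xfffe>>11=0x1f ⇒ b (J)
  imm@[10:0]=0x7fe (s11→-2) ⇒ #-2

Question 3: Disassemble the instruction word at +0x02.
noop

off 0x02: read 18 00 as big → 0x1800
  opcode bits[15:11]=0x3: noop/N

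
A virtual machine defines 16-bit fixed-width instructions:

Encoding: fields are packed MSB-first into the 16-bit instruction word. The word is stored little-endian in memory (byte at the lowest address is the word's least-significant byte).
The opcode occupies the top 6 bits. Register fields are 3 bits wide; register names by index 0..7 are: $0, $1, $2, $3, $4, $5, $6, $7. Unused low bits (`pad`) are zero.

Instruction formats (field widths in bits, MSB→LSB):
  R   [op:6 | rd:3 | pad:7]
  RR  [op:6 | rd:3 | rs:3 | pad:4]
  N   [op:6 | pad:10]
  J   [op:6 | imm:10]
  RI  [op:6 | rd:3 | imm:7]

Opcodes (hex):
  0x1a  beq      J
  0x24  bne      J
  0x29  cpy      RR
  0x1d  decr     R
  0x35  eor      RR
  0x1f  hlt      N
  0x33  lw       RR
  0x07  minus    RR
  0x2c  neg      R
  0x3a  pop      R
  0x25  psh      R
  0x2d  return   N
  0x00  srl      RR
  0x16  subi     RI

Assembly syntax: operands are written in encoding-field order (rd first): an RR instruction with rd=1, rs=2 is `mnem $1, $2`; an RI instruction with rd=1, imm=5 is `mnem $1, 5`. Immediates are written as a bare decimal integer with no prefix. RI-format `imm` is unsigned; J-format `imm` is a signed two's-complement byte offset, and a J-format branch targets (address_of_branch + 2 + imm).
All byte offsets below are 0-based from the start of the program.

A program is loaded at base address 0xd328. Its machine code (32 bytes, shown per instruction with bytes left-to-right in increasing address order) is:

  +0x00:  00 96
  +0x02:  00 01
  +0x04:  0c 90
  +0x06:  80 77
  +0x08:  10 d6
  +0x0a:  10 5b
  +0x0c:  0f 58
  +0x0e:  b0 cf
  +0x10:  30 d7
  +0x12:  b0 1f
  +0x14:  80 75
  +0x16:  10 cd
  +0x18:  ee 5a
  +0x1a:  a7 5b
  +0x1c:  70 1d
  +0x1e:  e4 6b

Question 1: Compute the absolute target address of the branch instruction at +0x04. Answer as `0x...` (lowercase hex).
[04] 0c 90 → 0x900c
  opcode bits[15:10]=0x24: bne/J
  imm: (w>>0)&0x3ff=0xc → 12
  target = base 0xd328 + off 0x04 + 2 + imm 12 = 0xd33a

0xd33a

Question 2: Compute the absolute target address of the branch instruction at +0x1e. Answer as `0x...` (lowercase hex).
0xd32c

[1e] e4 6b → 0x6be4
  op=0x6be4>>10=0x1a ⇒ beq (J)
  imm: (w>>0)&0x3ff=0x3e4 (s10→-28) → -28
  target = base 0xd328 + off 0x1e + 2 + imm -28 = 0xd32c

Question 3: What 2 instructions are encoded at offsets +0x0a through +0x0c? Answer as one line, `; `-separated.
subi $6, 16; subi $0, 15

off 0x0a: read 10 5b as little → 0x5b10
  opcode bits[15:10]=0x16: subi/RI
  rd: (w>>7)&0x7=0x6 → $6
  imm: (w>>0)&0x7f=0x10 → 16
off 0x0c: read 0f 58 as little → 0x580f
  opcode bits[15:10]=0x16: subi/RI
  rd: (w>>7)&0x7=0x0 → $0
  imm: (w>>0)&0x7f=0xf → 15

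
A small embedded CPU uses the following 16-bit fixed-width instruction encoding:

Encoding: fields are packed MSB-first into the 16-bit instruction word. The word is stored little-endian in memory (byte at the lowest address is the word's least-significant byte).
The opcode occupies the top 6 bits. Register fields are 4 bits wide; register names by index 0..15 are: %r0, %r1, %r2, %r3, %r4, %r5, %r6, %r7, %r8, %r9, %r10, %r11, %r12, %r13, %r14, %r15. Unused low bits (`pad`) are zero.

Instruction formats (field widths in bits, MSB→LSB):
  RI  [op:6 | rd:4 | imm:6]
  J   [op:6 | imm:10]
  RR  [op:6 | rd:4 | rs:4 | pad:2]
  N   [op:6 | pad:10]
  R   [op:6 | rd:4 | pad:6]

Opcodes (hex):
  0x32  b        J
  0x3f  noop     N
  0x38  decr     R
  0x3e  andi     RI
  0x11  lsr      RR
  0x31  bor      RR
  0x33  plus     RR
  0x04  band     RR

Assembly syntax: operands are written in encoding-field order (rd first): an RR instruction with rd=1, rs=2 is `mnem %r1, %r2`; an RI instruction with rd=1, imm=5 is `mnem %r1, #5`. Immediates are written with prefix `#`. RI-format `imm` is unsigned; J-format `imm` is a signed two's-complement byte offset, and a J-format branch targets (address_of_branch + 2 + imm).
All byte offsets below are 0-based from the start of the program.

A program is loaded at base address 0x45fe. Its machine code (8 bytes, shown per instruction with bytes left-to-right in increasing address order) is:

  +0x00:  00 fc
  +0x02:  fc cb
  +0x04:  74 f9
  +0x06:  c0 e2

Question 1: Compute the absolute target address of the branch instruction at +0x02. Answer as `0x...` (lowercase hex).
off 0x02: read fc cb as little → 0xcbfc
  op=0xcbfc>>10=0x32 ⇒ b (J)
  imm@[9:0]=0x3fc (s10→-4) ⇒ #-4
  target = base 0x45fe + off 0x02 + 2 + imm -4 = 0x45fe

0x45fe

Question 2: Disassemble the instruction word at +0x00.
noop

+0x00: 00 fc ⇒ word 0xfc00 (little)
  top 6b → 0x3f → noop [N]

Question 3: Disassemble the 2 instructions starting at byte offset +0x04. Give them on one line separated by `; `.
[04] 74 f9 → 0xf974
  opcode bits[15:10]=0x3e: andi/RI
  [9:6] rd=5 = %r5
  [5:0] imm=52 = #52
[06] c0 e2 → 0xe2c0
  opcode bits[15:10]=0x38: decr/R
  [9:6] rd=11 = %r11

andi %r5, #52; decr %r11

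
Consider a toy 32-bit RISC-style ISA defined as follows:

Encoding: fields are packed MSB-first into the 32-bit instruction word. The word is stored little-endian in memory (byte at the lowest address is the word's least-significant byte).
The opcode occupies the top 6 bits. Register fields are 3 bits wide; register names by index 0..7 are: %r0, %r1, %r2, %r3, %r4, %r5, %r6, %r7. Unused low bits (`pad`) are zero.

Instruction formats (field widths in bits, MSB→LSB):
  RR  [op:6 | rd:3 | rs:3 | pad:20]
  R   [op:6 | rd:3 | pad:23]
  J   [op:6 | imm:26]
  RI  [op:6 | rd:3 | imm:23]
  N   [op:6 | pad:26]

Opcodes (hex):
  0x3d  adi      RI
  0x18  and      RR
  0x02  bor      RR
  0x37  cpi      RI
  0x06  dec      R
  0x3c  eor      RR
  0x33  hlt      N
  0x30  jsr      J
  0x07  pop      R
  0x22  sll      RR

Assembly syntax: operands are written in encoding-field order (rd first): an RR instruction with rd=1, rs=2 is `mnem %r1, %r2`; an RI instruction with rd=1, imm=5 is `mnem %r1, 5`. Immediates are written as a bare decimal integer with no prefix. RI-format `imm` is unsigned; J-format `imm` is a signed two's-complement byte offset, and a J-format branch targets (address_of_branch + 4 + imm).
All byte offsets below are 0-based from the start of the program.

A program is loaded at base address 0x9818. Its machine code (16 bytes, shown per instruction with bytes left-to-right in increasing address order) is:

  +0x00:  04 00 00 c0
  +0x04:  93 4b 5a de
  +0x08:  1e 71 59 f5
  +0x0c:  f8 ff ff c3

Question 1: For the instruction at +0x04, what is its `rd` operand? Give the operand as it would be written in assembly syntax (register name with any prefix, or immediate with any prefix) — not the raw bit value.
off 0x04: read 93 4b 5a de as little → 0xde5a4b93
  opcode bits[31:26]=0x37: cpi/RI
  rd@[25:23]=0x4 ⇒ %r4
  imm@[22:0]=0x5a4b93 ⇒ 5917587

%r4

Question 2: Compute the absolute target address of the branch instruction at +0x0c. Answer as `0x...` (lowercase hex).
0x9820

[0c] f8 ff ff c3 → 0xc3fffff8
  op=0xc3fffff8>>26=0x30 ⇒ jsr (J)
  [25:0] imm=67108856 (s26→-8) = -8
  target = base 0x9818 + off 0x0c + 4 + imm -8 = 0x9820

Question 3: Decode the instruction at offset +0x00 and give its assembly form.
jsr 4

@+00  little-endian(04 00 00 c0) = 0xc0000004
  top 6b → 0x30 → jsr [J]
  imm@[25:0]=0x4 ⇒ 4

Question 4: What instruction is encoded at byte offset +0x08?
adi %r2, 5861662

@+08  little-endian(1e 71 59 f5) = 0xf559711e
  opcode bits[31:26]=0x3d: adi/RI
  rd@[25:23]=0x2 ⇒ %r2
  imm@[22:0]=0x59711e ⇒ 5861662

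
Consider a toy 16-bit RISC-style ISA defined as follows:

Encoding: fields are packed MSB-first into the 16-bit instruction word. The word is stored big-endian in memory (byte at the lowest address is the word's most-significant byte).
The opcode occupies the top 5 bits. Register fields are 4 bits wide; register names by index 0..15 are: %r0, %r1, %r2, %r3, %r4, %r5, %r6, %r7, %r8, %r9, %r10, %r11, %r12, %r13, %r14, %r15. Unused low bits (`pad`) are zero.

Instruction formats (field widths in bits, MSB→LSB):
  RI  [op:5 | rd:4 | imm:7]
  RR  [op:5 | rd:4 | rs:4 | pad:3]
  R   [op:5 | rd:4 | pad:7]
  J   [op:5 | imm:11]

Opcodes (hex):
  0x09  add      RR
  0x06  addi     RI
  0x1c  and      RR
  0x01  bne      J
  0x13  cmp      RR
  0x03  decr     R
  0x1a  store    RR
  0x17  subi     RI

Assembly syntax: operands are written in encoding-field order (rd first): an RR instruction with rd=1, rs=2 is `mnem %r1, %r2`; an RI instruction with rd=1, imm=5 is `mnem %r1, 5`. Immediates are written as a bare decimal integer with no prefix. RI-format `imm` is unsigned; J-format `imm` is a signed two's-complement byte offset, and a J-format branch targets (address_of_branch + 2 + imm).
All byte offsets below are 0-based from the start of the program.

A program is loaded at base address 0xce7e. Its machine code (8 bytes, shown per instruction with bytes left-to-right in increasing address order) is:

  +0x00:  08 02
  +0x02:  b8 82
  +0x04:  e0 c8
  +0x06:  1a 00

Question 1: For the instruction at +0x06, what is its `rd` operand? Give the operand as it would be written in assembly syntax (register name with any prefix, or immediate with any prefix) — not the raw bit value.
%r4

off 0x06: read 1a 00 as big → 0x1a00
  top 5b → 0x3 → decr [R]
  rd: (w>>7)&0xf=0x4 → %r4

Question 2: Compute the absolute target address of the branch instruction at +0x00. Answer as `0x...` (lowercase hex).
@+00  big-endian(08 02) = 0x0802
  op=0x0802>>11=0x1 ⇒ bne (J)
  [10:0] imm=2 = 2
  target = base 0xce7e + off 0x00 + 2 + imm 2 = 0xce82

0xce82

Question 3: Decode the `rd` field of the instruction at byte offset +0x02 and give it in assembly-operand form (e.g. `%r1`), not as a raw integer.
%r1

@+02  big-endian(b8 82) = 0xb882
  op=0xb882>>11=0x17 ⇒ subi (RI)
  rd@[10:7]=0x1 ⇒ %r1
  imm@[6:0]=0x2 ⇒ 2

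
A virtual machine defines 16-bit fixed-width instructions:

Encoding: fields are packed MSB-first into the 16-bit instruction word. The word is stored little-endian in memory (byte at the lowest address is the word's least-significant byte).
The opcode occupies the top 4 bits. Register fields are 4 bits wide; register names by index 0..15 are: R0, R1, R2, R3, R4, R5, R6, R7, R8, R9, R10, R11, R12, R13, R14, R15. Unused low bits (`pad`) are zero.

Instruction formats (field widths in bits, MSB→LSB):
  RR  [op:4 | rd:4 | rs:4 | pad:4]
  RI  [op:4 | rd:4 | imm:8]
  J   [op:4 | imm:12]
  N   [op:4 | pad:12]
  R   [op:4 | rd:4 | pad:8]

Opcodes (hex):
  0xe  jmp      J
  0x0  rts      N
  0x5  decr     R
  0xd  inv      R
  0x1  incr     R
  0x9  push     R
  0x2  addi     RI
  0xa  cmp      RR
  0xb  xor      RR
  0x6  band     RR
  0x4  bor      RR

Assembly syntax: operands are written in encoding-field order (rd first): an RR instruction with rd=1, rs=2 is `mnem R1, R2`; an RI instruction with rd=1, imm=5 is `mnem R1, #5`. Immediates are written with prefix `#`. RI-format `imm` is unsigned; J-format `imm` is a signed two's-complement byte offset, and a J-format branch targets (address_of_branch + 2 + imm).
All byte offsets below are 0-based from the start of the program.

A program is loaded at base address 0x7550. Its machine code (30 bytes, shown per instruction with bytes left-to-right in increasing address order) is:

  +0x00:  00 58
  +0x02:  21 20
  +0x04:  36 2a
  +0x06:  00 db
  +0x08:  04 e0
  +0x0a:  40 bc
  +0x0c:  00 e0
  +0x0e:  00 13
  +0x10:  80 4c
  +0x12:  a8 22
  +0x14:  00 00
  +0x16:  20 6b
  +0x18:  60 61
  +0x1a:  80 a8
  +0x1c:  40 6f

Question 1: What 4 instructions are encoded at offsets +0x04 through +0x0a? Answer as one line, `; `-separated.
addi R10, #54; inv R11; jmp #4; xor R12, R4

+0x04: 36 2a ⇒ word 0x2a36 (little)
  opcode bits[15:12]=0x2: addi/RI
  rd@[11:8]=0xa ⇒ R10
  imm@[7:0]=0x36 ⇒ #54
+0x06: 00 db ⇒ word 0xdb00 (little)
  opcode bits[15:12]=0xd: inv/R
  rd@[11:8]=0xb ⇒ R11
+0x08: 04 e0 ⇒ word 0xe004 (little)
  opcode bits[15:12]=0xe: jmp/J
  imm@[11:0]=0x4 ⇒ #4
+0x0a: 40 bc ⇒ word 0xbc40 (little)
  opcode bits[15:12]=0xb: xor/RR
  rd@[11:8]=0xc ⇒ R12
  rs@[7:4]=0x4 ⇒ R4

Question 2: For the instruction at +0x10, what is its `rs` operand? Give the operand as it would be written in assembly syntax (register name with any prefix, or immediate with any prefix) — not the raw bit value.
+0x10: 80 4c ⇒ word 0x4c80 (little)
  top 4b → 0x4 → bor [RR]
  rd: (w>>8)&0xf=0xc → R12
  rs: (w>>4)&0xf=0x8 → R8

R8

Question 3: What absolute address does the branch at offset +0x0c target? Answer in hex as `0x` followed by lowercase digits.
0x755e

@+0c  little-endian(00 e0) = 0xe000
  op=0xe000>>12=0xe ⇒ jmp (J)
  imm: (w>>0)&0xfff=0x0 → #0
  target = base 0x7550 + off 0x0c + 2 + imm 0 = 0x755e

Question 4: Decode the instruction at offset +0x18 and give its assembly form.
band R1, R6

@+18  little-endian(60 61) = 0x6160
  op=0x6160>>12=0x6 ⇒ band (RR)
  [11:8] rd=1 = R1
  [7:4] rs=6 = R6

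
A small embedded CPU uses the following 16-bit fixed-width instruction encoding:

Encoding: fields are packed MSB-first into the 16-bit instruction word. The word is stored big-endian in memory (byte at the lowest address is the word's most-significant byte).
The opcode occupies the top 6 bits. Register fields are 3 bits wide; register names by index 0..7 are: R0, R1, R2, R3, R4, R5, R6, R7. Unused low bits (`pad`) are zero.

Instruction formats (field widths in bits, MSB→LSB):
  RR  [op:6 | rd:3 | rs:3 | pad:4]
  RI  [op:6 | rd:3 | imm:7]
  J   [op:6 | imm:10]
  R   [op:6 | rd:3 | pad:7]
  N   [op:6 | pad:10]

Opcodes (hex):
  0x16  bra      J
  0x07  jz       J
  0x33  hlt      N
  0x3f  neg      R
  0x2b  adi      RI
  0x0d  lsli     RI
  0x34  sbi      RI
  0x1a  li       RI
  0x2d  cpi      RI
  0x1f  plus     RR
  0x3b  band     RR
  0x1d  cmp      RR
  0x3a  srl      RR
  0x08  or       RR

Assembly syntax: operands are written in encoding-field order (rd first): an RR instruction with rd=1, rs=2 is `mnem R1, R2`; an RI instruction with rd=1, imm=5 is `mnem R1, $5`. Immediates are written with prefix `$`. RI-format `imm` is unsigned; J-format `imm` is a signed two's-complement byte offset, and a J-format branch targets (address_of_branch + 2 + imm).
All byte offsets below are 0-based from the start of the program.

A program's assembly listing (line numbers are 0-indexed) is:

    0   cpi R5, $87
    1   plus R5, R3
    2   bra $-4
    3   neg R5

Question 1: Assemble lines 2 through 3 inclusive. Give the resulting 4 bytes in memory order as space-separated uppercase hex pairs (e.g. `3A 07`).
L2: bra op=0x16:6|imm=-4:10 ⇒ 0x5bfc ⇒ big 5b fc
L3: neg op=0x3f:6|rd=5:3|pad=0:7 ⇒ 0xfe80 ⇒ big fe 80

5B FC FE 80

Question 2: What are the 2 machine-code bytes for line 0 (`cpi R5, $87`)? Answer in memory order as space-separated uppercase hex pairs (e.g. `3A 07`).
B6 D7

line 0 (cpi): pack op=0x2d:6|rd=5:3|imm=87:7 = 0xb6d7; big→ b6 d7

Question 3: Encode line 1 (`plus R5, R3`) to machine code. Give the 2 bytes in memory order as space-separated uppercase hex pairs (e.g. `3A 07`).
1. plus fields op=0x1f:6|rd=5:3|rs=3:3|pad=0:4 → word 7eb0h → 7e b0

7E B0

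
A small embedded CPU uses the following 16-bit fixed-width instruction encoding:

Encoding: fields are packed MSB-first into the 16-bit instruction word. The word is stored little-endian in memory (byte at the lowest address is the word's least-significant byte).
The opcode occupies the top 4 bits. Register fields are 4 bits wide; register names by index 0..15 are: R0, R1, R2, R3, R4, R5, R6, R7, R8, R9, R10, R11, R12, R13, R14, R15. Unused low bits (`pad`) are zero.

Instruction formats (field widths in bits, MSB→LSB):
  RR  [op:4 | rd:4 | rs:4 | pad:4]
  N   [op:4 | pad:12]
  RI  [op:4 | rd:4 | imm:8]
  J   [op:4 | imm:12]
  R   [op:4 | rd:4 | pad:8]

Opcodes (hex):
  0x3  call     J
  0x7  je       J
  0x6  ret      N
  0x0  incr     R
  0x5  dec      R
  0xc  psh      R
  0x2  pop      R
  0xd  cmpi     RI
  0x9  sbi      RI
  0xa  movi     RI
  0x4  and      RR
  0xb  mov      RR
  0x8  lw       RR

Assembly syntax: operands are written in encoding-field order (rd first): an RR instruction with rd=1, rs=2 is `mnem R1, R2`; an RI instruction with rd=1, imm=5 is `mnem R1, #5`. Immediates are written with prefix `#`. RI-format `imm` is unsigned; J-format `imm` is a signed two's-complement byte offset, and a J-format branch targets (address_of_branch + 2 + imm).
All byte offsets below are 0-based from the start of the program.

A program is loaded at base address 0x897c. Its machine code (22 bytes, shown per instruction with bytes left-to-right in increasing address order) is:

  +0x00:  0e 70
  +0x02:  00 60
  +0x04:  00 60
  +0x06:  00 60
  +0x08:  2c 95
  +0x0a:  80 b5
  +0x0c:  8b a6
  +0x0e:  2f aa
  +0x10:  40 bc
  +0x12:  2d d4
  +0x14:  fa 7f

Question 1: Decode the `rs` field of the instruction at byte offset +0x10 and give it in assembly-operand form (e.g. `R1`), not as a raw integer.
@+10  little-endian(40 bc) = 0xbc40
  op=0xbc40>>12=0xb ⇒ mov (RR)
  [11:8] rd=12 = R12
  [7:4] rs=4 = R4

R4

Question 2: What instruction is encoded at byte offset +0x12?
+0x12: 2d d4 ⇒ word 0xd42d (little)
  opcode bits[15:12]=0xd: cmpi/RI
  rd@[11:8]=0x4 ⇒ R4
  imm@[7:0]=0x2d ⇒ #45

cmpi R4, #45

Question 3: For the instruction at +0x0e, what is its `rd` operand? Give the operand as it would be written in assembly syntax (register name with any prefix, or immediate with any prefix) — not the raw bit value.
R10

[0e] 2f aa → 0xaa2f
  top 4b → 0xa → movi [RI]
  rd: (w>>8)&0xf=0xa → R10
  imm: (w>>0)&0xff=0x2f → #47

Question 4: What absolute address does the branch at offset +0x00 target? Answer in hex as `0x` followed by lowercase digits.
off 0x00: read 0e 70 as little → 0x700e
  opcode bits[15:12]=0x7: je/J
  imm@[11:0]=0xe ⇒ #14
  target = base 0x897c + off 0x00 + 2 + imm 14 = 0x898c

0x898c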